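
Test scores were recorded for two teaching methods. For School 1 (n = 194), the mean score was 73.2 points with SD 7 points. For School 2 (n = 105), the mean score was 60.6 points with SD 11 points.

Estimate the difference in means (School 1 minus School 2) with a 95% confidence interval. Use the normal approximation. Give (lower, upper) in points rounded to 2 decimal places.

(10.28, 14.92)

SE₁ = s₁/√n₁ = 7/√194 = 0.5026; SE₂ = 11/√105 = 1.0735.
Independent samples, unequal variances: SE_diff = √(SE₁² + SE₂²) = √(0.25260676 + 1.15240225) = 1.1853.
z* = 1.960, so margin of error = 1.960 × 1.1853 = 2.3232.
Difference in means = 73.2 − 60.6 = 12.6000.
12.6000 ± 2.3232 → (10.28, 14.92).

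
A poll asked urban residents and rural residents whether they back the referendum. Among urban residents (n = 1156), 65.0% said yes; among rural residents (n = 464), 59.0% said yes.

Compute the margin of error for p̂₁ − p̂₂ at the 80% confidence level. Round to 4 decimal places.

0.0344

Each SE is √(p̂(1−p̂)/n): √(0.6500·0.3500/1156) = 0.01403 and √(0.5900·0.4100/464) = 0.02283.
SE(p̂₁ − p̂₂) = √(SE₁² + SE₂²) = √(0.0001968409 + 0.0005212089) = 0.02680, since the two samples are independent.
At 80% confidence z* = 1.282; margin = 1.282 × 0.02680 = 0.03436.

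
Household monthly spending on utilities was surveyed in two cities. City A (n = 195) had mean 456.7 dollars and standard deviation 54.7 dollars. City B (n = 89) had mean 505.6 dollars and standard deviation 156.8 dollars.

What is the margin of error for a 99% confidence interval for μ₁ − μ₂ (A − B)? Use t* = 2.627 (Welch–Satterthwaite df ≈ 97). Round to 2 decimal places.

SE₁ = s₁/√n₁ = 54.7/√195 = 3.9171; SE₂ = 156.8/√89 = 16.6208.
Independent samples, unequal variances: SE_diff = √(SE₁² + SE₂²) = √(15.34367241 + 276.25099264) = 17.0761.
t* = 2.627, so margin of error = 2.627 × 17.0761 = 44.8589.

44.86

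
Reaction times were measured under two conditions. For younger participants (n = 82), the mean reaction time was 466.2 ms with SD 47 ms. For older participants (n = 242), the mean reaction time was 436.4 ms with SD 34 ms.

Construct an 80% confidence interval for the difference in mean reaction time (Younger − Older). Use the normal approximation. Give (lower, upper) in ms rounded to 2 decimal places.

(22.58, 37.02)

Per-group SEs: s₁/√n₁ = 47/√82 = 5.1903, s₂/√n₂ = 34/√242 = 2.1856.
Unpooled SE of the difference: √(26.93921409 + 4.77684736) = 5.6317.
Margin of error = z* · SE = 1.282 × 5.6317 = 7.2198.
x̄₁ − x̄₂ = 466.2 − 436.4 = 29.8000.
CI: 29.8000 ± 7.2198 = (22.58, 37.02).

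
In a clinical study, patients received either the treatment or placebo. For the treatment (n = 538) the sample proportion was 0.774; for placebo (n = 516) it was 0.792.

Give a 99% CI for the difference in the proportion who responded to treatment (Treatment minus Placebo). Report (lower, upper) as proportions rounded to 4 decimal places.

Each SE is √(p̂(1−p̂)/n): √(0.7740·0.2260/538) = 0.01803 and √(0.7920·0.2080/516) = 0.01787.
SE(p̂₁ − p̂₂) = √(SE₁² + SE₂²) = √(0.0003250809 + 0.0003193369) = 0.02539, since the two samples are independent.
At 99% confidence z* = 2.576; margin = 2.576 × 0.02539 = 0.06540.
The difference is 0.7740 − 0.7920 = -0.0180, so the interval is -0.0180 ± 0.06540 = (-0.0834, 0.0474).

(-0.0834, 0.0474)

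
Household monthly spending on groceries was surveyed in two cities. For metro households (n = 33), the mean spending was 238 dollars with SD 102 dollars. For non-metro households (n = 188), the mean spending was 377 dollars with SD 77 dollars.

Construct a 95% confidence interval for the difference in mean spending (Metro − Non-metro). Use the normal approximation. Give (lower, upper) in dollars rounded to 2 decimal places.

SE₁ = s₁/√n₁ = 102/√33 = 17.7559; SE₂ = 77/√188 = 5.6158.
Independent samples, unequal variances: SE_diff = √(SE₁² + SE₂²) = √(315.27198481 + 31.53720964) = 18.6228.
z* = 1.960, so margin of error = 1.960 × 18.6228 = 36.5007.
Difference in means = 238 − 377 = -139.0000.
-139.0000 ± 36.5007 → (-175.50, -102.50).

(-175.50, -102.50)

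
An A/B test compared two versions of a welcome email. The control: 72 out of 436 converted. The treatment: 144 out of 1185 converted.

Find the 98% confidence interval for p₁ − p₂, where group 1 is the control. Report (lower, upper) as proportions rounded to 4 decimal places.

(-0.0033, 0.0905)

Sample proportions: 72/436 = 0.1651, 144/1185 = 0.1215.
Each SE is √(p̂(1−p̂)/n): √(0.1651·0.8349/436) = 0.01778 and √(0.1215·0.8785/1185) = 0.00949.
SE(p̂₁ − p̂₂) = √(SE₁² + SE₂²) = √(0.0003161284 + 0.0000900601) = 0.02015, since the two samples are independent.
At 98% confidence z* = 2.326; margin = 2.326 × 0.02015 = 0.04687.
The difference is 0.1651 − 0.1215 = 0.0436, so the interval is 0.0436 ± 0.04687 = (-0.0033, 0.0905).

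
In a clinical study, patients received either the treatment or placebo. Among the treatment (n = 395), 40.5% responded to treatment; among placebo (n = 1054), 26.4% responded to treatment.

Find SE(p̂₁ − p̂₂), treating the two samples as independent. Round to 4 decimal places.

SE₁ = √(p̂₁(1−p̂₁)/n₁) = √(0.4050·0.5950/395) = 0.02470; SE₂ = √(0.2640·0.7360/1054) = 0.01358.
Independent samples: SE of the difference = √(SE₁² + SE₂²) = √(0.00061009 + 0.0001844164) = 0.02819.

0.0282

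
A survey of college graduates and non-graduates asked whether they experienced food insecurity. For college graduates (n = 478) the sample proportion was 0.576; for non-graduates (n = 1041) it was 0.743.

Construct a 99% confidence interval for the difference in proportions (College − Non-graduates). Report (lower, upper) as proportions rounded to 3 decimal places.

(-0.235, -0.099)

Each SE is √(p̂(1−p̂)/n): √(0.5760·0.4240/478) = 0.02260 and √(0.7430·0.2570/1041) = 0.01354.
SE(p̂₁ − p̂₂) = √(SE₁² + SE₂²) = √(0.00051076 + 0.0001833316) = 0.02635, since the two samples are independent.
At 99% confidence z* = 2.576; margin = 2.576 × 0.02635 = 0.06788.
The difference is 0.5760 − 0.7430 = -0.1670, so the interval is -0.1670 ± 0.06788 = (-0.235, -0.099).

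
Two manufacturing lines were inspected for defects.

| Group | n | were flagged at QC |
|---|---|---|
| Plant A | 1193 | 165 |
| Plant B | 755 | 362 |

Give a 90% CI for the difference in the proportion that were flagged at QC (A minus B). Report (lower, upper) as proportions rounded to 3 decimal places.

(-0.375, -0.307)

First, p̂₁ = 165/1193 = 0.1383; p̂₂ = 362/755 = 0.4795.
The two standard errors are √(0.1383×0.8617/1193) = 0.00999 and √(0.4795×0.5205/755) = 0.01818.
Because the samples are independent, SE_diff = √(0.00999² + 0.01818²) = 0.02074.
Using z* = 1.645 for 90%, ME = 1.645 × 0.02074 = 0.03412.
p̂₁ − p̂₂ = -0.3412; interval -0.3412 ± 0.03412 gives (-0.375, -0.307).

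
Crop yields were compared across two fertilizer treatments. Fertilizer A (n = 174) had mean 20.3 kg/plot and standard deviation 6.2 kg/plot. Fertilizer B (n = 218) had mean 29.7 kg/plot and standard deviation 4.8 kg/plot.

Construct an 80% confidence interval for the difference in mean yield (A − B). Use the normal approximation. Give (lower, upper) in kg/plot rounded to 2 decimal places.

Per-group SEs: s₁/√n₁ = 6.2/√174 = 0.4700, s₂/√n₂ = 4.8/√218 = 0.3251.
Unpooled SE of the difference: √(0.2209 + 0.10569001) = 0.5715.
Margin of error = z* · SE = 1.282 × 0.5715 = 0.7327.
x̄₁ − x̄₂ = 20.3 − 29.7 = -9.4000.
CI: -9.4000 ± 0.7327 = (-10.13, -8.67).

(-10.13, -8.67)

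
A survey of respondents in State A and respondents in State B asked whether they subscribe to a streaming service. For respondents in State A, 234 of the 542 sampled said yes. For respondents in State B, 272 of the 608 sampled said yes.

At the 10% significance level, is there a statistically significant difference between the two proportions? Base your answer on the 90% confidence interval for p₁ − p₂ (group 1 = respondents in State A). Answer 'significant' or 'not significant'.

p̂₁ = 234/542 = 0.4317 and p̂₂ = 272/608 = 0.4474.
SE₁ = √(p̂₁(1−p̂₁)/n₁) = √(0.4317·0.5683/542) = 0.02128; SE₂ = √(0.4474·0.5526/608) = 0.02017.
Independent samples: SE of the difference = √(SE₁² + SE₂²) = √(0.0004528384 + 0.0004068289) = 0.02932.
z* for 90% confidence is 1.645, so the margin of error is 1.645 × 0.02932 = 0.04823.
Point estimate p̂₁ − p̂₂ = 0.4317 − 0.4474 = -0.0157.
-0.0157 ± 0.04823 → (-0.06393, 0.03253).
The interval (-0.06393, 0.03253) contains 0, so the difference is not significant.

not significant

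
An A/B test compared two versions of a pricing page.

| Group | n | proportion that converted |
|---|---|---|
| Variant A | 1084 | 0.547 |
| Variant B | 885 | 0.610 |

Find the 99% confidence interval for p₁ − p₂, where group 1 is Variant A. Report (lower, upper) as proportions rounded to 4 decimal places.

(-0.1205, -0.0055)

Each SE is √(p̂(1−p̂)/n): √(0.5470·0.4530/1084) = 0.01512 and √(0.6100·0.3900/885) = 0.01640.
SE(p̂₁ − p̂₂) = √(SE₁² + SE₂²) = √(0.0002286144 + 0.00026896) = 0.02231, since the two samples are independent.
At 99% confidence z* = 2.576; margin = 2.576 × 0.02231 = 0.05747.
The difference is 0.5470 − 0.6100 = -0.0630, so the interval is -0.0630 ± 0.05747 = (-0.1205, -0.0055).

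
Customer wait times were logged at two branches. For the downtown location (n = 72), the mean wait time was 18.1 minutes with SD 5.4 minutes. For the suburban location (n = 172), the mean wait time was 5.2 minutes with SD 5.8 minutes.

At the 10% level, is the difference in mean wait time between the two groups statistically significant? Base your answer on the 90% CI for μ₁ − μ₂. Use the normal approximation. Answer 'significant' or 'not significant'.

SE₁ = s₁/√n₁ = 5.4/√72 = 0.6364; SE₂ = 5.8/√172 = 0.4422.
Independent samples, unequal variances: SE_diff = √(SE₁² + SE₂²) = √(0.40500496 + 0.19554084) = 0.7749.
z* = 1.645, so margin of error = 1.645 × 0.7749 = 1.2747.
Difference in means = 18.1 − 5.2 = 12.9000.
12.9000 ± 1.2747 → (11.6253, 14.1747).
The interval (11.6253, 14.1747) does not contain 0, so the difference is significant.

significant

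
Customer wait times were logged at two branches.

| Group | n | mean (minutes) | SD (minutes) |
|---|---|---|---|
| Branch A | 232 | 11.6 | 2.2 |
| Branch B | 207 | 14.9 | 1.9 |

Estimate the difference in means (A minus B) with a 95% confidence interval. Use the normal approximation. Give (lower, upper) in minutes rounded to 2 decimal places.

Standard errors of each mean: 2.2/√232 = 0.1444 and 1.9/√207 = 0.1321.
SE(x̄₁ − x̄₂) = √(0.1444² + 0.1321²) = 0.1957 for independent samples with unequal variances.
With z* = 1.960, the margin is 1.960 × 0.1957 = 0.3836.
x̄₁ − x̄₂ = 11.6 − 14.9 = -3.3000; the interval is -3.3000 ± 0.3836 = (-3.68, -2.92).

(-3.68, -2.92)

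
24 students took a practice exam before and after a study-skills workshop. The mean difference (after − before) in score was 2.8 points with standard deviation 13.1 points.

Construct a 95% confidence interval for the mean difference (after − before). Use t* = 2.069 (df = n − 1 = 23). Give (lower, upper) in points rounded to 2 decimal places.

This is a matched-pairs design, so SE = s_d/√n = 13.1/√24 = 2.6740.
Margin = 2.069 × 2.6740 = 5.5325; the interval is 2.8 ± 5.5325 = (-2.73, 8.33).

(-2.73, 8.33)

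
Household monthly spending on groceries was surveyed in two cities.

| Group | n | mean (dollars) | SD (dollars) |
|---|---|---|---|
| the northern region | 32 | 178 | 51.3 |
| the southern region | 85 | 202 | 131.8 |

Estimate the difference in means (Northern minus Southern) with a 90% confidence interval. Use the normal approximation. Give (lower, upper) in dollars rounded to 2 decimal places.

Per-group SEs: s₁/√n₁ = 51.3/√32 = 9.0686, s₂/√n₂ = 131.8/√85 = 14.2957.
Unpooled SE of the difference: √(82.23950596 + 204.36703849) = 16.9295.
Margin of error = z* · SE = 1.645 × 16.9295 = 27.8490.
x̄₁ − x̄₂ = 178 − 202 = -24.0000.
CI: -24.0000 ± 27.8490 = (-51.85, 3.85).

(-51.85, 3.85)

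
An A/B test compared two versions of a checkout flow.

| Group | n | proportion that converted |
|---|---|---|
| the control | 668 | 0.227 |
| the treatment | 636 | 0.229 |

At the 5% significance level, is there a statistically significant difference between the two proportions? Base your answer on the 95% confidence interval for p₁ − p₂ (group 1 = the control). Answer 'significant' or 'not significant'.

not significant

Each SE is √(p̂(1−p̂)/n): √(0.2270·0.7730/668) = 0.01621 and √(0.2290·0.7710/636) = 0.01666.
SE(p̂₁ − p̂₂) = √(SE₁² + SE₂²) = √(0.0002627641 + 0.0002775556) = 0.02324, since the two samples are independent.
At 95% confidence z* = 1.960; margin = 1.960 × 0.02324 = 0.04555.
The difference is 0.2270 − 0.2290 = -0.0020, so the interval is -0.0020 ± 0.04555 = (-0.04755, 0.04355).
The interval (-0.04755, 0.04355) contains 0, so the difference is not significant.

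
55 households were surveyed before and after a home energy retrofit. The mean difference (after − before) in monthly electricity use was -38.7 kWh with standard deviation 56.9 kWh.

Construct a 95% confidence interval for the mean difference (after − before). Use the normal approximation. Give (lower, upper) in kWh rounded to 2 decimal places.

(-53.74, -23.66)

Paired design: SE = s_d/√n = 56.9/√55 = 7.6724.
z* = 1.960; margin of error = 1.960 × 7.6724 = 15.0379.
-38.7 ± 15.0379 → (-53.74, -23.66).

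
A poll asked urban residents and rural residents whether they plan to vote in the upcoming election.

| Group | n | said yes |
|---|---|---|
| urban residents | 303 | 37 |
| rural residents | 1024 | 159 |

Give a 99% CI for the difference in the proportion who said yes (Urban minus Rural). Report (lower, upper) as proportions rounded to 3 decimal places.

First, p̂₁ = 37/303 = 0.1221; p̂₂ = 159/1024 = 0.1553.
The two standard errors are √(0.1221×0.8779/303) = 0.01881 and √(0.1553×0.8447/1024) = 0.01132.
Because the samples are independent, SE_diff = √(0.01881² + 0.01132²) = 0.02195.
Using z* = 2.576 for 99%, ME = 2.576 × 0.02195 = 0.05654.
p̂₁ − p̂₂ = -0.0332; interval -0.0332 ± 0.05654 gives (-0.090, 0.023).

(-0.090, 0.023)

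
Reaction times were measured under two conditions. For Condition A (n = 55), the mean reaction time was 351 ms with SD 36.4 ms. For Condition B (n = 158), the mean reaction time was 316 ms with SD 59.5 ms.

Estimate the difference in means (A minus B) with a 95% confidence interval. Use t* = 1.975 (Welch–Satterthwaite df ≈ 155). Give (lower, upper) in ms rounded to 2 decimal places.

Per-group SEs: s₁/√n₁ = 36.4/√55 = 4.9082, s₂/√n₂ = 59.5/√158 = 4.7336.
Unpooled SE of the difference: √(24.09042724 + 22.40696896) = 6.8189.
Margin of error = t* · SE = 1.975 × 6.8189 = 13.4673.
x̄₁ − x̄₂ = 351 − 316 = 35.0000.
CI: 35.0000 ± 13.4673 = (21.53, 48.47).

(21.53, 48.47)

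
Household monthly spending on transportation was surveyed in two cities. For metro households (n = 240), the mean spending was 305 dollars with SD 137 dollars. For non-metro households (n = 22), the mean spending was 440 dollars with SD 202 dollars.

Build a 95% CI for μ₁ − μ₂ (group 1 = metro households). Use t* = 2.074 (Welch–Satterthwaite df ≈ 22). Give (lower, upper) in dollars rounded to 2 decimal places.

(-226.18, -43.82)

SE₁ = s₁/√n₁ = 137/√240 = 8.8433; SE₂ = 202/√22 = 43.0665.
Independent samples, unequal variances: SE_diff = √(SE₁² + SE₂²) = √(78.20395489 + 1854.72342225) = 43.9651.
t* = 2.074, so margin of error = 2.074 × 43.9651 = 91.1836.
Difference in means = 305 − 440 = -135.0000.
-135.0000 ± 91.1836 → (-226.18, -43.82).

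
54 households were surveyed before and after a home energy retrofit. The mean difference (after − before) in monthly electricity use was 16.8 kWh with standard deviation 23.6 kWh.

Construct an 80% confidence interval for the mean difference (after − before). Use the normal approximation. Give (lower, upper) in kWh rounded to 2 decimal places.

This is a matched-pairs design, so SE = s_d/√n = 23.6/√54 = 3.2116.
Margin = 1.282 × 3.2116 = 4.1173; the interval is 16.8 ± 4.1173 = (12.68, 20.92).

(12.68, 20.92)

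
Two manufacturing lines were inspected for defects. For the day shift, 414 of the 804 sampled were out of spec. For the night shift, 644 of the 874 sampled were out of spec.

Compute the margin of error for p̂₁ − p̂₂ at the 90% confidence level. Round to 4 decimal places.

First, p̂₁ = 414/804 = 0.5149; p̂₂ = 644/874 = 0.7368.
The two standard errors are √(0.5149×0.4851/804) = 0.01763 and √(0.7368×0.2632/874) = 0.01490.
Because the samples are independent, SE_diff = √(0.01763² + 0.01490²) = 0.02308.
Using z* = 1.645 for 90%, ME = 1.645 × 0.02308 = 0.03797.

0.0380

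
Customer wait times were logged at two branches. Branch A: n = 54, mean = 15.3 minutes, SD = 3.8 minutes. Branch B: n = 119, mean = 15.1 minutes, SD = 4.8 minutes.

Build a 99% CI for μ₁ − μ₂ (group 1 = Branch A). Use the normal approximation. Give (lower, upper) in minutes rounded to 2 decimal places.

Standard errors of each mean: 3.8/√54 = 0.5171 and 4.8/√119 = 0.4400.
SE(x̄₁ − x̄₂) = √(0.5171² + 0.4400²) = 0.6790 for independent samples with unequal variances.
With z* = 2.576, the margin is 2.576 × 0.6790 = 1.7491.
x̄₁ − x̄₂ = 15.3 − 15.1 = 0.2000; the interval is 0.2000 ± 1.7491 = (-1.55, 1.95).

(-1.55, 1.95)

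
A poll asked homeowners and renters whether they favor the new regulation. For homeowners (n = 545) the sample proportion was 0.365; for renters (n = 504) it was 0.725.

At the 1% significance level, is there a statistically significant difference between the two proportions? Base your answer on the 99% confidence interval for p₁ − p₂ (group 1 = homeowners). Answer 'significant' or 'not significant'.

significant

The two standard errors are √(0.3650×0.6350/545) = 0.02062 and √(0.7250×0.2750/504) = 0.01989.
Because the samples are independent, SE_diff = √(0.02062² + 0.01989²) = 0.02865.
Using z* = 2.576 for 99%, ME = 2.576 × 0.02865 = 0.07380.
p̂₁ − p̂₂ = -0.3600; interval -0.3600 ± 0.07380 gives (-0.43380, -0.28620).
The interval (-0.43380, -0.28620) does not contain 0, so the difference is significant.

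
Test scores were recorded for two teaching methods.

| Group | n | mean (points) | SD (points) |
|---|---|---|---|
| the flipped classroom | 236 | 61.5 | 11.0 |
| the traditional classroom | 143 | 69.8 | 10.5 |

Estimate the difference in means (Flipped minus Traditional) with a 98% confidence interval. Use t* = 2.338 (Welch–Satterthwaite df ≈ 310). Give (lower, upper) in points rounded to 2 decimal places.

(-10.95, -5.65)

Per-group SEs: s₁/√n₁ = 11.0/√236 = 0.7160, s₂/√n₂ = 10.5/√143 = 0.8781.
Unpooled SE of the difference: √(0.512656 + 0.77105961) = 1.1330.
Margin of error = t* · SE = 2.338 × 1.1330 = 2.6490.
x̄₁ − x̄₂ = 61.5 − 69.8 = -8.3000.
CI: -8.3000 ± 2.6490 = (-10.95, -5.65).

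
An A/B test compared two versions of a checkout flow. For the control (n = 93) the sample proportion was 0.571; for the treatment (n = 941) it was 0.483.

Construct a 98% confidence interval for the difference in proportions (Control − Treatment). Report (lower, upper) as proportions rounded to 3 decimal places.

(-0.037, 0.213)

SE₁ = √(p̂₁(1−p̂₁)/n₁) = √(0.5710·0.4290/93) = 0.05132; SE₂ = √(0.4830·0.5170/941) = 0.01629.
Independent samples: SE of the difference = √(SE₁² + SE₂²) = √(0.0026337424 + 0.0002653641) = 0.05384.
z* for 98% confidence is 2.326, so the margin of error is 2.326 × 0.05384 = 0.12523.
Point estimate p̂₁ − p̂₂ = 0.5710 − 0.4830 = 0.0880.
0.0880 ± 0.12523 → (-0.037, 0.213).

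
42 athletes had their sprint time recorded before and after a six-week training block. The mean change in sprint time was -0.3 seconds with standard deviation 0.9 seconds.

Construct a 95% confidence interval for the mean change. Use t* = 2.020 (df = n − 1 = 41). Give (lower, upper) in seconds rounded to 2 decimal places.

Paired design: SE = s_d/√n = 0.9/√42 = 0.1389.
t* = 2.020; margin of error = 2.020 × 0.1389 = 0.2806.
-0.3 ± 0.2806 → (-0.58, -0.02).

(-0.58, -0.02)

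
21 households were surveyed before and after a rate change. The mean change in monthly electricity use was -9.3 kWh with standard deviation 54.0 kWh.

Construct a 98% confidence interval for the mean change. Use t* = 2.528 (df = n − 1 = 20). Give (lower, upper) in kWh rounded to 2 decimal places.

This is a matched-pairs design, so SE = s_d/√n = 54.0/√21 = 11.7838.
Margin = 2.528 × 11.7838 = 29.7894; the interval is -9.3 ± 29.7894 = (-39.09, 20.49).

(-39.09, 20.49)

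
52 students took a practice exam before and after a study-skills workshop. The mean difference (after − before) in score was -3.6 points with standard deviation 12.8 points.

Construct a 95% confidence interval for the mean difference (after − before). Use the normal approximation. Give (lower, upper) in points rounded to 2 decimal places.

This is a matched-pairs design, so SE = s_d/√n = 12.8/√52 = 1.7750.
Margin = 1.960 × 1.7750 = 3.4790; the interval is -3.6 ± 3.4790 = (-7.08, -0.12).

(-7.08, -0.12)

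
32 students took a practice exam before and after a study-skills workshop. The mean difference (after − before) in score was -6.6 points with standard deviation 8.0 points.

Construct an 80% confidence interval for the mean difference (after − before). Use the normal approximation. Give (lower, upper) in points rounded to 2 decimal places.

This is a matched-pairs design, so SE = s_d/√n = 8.0/√32 = 1.4142.
Margin = 1.282 × 1.4142 = 1.8130; the interval is -6.6 ± 1.8130 = (-8.41, -4.79).

(-8.41, -4.79)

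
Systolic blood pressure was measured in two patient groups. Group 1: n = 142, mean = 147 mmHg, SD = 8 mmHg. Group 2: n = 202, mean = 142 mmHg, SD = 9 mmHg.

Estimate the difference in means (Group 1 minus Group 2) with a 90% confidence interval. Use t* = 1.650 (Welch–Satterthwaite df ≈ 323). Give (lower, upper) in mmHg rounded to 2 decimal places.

Per-group SEs: s₁/√n₁ = 8/√142 = 0.6713, s₂/√n₂ = 9/√202 = 0.6332.
Unpooled SE of the difference: √(0.45064369 + 0.40094224) = 0.9228.
Margin of error = t* · SE = 1.650 × 0.9228 = 1.5226.
x̄₁ − x̄₂ = 147 − 142 = 5.0000.
CI: 5.0000 ± 1.5226 = (3.48, 6.52).

(3.48, 6.52)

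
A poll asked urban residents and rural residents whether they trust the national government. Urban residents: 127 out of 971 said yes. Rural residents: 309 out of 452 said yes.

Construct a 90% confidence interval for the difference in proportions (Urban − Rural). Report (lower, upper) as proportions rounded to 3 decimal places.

(-0.593, -0.513)

First, p̂₁ = 127/971 = 0.1308; p̂₂ = 309/452 = 0.6836.
The two standard errors are √(0.1308×0.8692/971) = 0.01082 and √(0.6836×0.3164/452) = 0.02188.
Because the samples are independent, SE_diff = √(0.01082² + 0.02188²) = 0.02441.
Using z* = 1.645 for 90%, ME = 1.645 × 0.02441 = 0.04015.
p̂₁ − p̂₂ = -0.5528; interval -0.5528 ± 0.04015 gives (-0.593, -0.513).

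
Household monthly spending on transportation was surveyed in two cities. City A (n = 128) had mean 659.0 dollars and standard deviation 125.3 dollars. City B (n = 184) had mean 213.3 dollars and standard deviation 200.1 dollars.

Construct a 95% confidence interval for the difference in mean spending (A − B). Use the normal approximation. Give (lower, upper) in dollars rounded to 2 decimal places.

(409.55, 481.85)

Per-group SEs: s₁/√n₁ = 125.3/√128 = 11.0751, s₂/√n₂ = 200.1/√184 = 14.7516.
Unpooled SE of the difference: √(122.65784001 + 217.60970256) = 18.4463.
Margin of error = z* · SE = 1.960 × 18.4463 = 36.1547.
x̄₁ − x̄₂ = 659.0 − 213.3 = 445.7000.
CI: 445.7000 ± 36.1547 = (409.55, 481.85).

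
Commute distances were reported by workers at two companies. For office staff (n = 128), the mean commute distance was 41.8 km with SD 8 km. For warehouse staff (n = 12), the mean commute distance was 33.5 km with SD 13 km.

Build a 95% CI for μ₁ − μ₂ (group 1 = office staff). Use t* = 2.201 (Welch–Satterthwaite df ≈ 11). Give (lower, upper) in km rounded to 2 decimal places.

(-0.11, 16.71)

SE₁ = s₁/√n₁ = 8/√128 = 0.7071; SE₂ = 13/√12 = 3.7528.
Independent samples, unequal variances: SE_diff = √(SE₁² + SE₂²) = √(0.49999041 + 14.08350784) = 3.8188.
t* = 2.201, so margin of error = 2.201 × 3.8188 = 8.4052.
Difference in means = 41.8 − 33.5 = 8.3000.
8.3000 ± 8.4052 → (-0.11, 16.71).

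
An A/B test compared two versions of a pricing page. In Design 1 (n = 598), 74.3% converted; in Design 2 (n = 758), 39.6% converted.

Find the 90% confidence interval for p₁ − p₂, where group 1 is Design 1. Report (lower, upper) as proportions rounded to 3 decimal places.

SE₁ = √(p̂₁(1−p̂₁)/n₁) = √(0.7430·0.2570/598) = 0.01787; SE₂ = √(0.3960·0.6040/758) = 0.01776.
Independent samples: SE of the difference = √(SE₁² + SE₂²) = √(0.0003193369 + 0.0003154176) = 0.02519.
z* for 90% confidence is 1.645, so the margin of error is 1.645 × 0.02519 = 0.04144.
Point estimate p̂₁ − p̂₂ = 0.7430 − 0.3960 = 0.3470.
0.3470 ± 0.04144 → (0.306, 0.388).

(0.306, 0.388)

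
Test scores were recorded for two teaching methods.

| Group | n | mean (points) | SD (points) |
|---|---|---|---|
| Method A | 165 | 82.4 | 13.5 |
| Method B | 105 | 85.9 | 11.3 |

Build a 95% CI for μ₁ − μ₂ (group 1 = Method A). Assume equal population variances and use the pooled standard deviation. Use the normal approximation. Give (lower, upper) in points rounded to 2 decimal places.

(-6.61, -0.39)

Pooled variance s_p² = [164·13.5² + 104·11.3²] / (165+105−2) = 161.0775, so s_p = 12.6916.
SE_diff = s_p·√(1/n₁ + 1/n₂) = 12.6916·√(1/165 + 1/105) = 1.5844.
z* = 1.960; margin = 1.960 × 1.5844 = 3.1054.
Difference = 82.4 − 85.9 = -3.5000.
-3.5000 ± 3.1054 → (-6.61, -0.39).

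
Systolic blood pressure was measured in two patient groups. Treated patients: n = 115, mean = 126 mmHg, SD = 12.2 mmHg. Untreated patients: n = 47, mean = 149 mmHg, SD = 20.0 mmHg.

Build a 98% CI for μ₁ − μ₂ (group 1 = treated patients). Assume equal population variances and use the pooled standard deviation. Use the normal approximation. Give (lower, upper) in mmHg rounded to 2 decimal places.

s_p = √[((n₁−1)s₁² + (n₂−1)s₂²)/(n₁+n₂−2)] = √[(114·12.2² + 46·20.0²)/160] = 14.8677.
SE = 14.8677·√(1/115 + 1/47) = 2.5740.
With z* = 2.326, margin = 2.326 × 2.5740 = 5.9871.
x̄₁ − x̄₂ = 126 − 149 = -23.0000; interval -23.0000 ± 5.9871 = (-28.99, -17.01).

(-28.99, -17.01)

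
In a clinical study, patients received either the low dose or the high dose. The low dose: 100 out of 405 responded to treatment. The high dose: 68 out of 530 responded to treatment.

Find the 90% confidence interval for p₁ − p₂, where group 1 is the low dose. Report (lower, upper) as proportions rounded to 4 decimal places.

(0.0760, 0.1612)

p̂₁ = 100/405 = 0.2469 and p̂₂ = 68/530 = 0.1283.
SE₁ = √(p̂₁(1−p̂₁)/n₁) = √(0.2469·0.7531/405) = 0.02143; SE₂ = √(0.1283·0.8717/530) = 0.01453.
Independent samples: SE of the difference = √(SE₁² + SE₂²) = √(0.0004592449 + 0.0002111209) = 0.02589.
z* for 90% confidence is 1.645, so the margin of error is 1.645 × 0.02589 = 0.04259.
Point estimate p̂₁ − p̂₂ = 0.2469 − 0.1283 = 0.1186.
0.1186 ± 0.04259 → (0.0760, 0.1612).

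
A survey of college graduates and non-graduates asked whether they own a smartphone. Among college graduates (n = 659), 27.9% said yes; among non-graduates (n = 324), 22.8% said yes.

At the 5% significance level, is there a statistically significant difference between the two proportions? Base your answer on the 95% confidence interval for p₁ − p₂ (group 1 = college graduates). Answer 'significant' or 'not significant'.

not significant

Each SE is √(p̂(1−p̂)/n): √(0.2790·0.7210/659) = 0.01747 and √(0.2280·0.7720/324) = 0.02331.
SE(p̂₁ − p̂₂) = √(SE₁² + SE₂²) = √(0.0003052009 + 0.0005433561) = 0.02913, since the two samples are independent.
At 95% confidence z* = 1.960; margin = 1.960 × 0.02913 = 0.05709.
The difference is 0.2790 − 0.2280 = 0.0510, so the interval is 0.0510 ± 0.05709 = (-0.00609, 0.10809).
The interval (-0.00609, 0.10809) contains 0, so the difference is not significant.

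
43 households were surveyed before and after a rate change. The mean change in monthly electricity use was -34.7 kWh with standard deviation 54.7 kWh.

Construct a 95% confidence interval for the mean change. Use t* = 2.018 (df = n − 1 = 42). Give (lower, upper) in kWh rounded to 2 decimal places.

(-51.53, -17.87)

Paired design: SE = s_d/√n = 54.7/√43 = 8.3417.
t* = 2.018; margin of error = 2.018 × 8.3417 = 16.8336.
-34.7 ± 16.8336 → (-51.53, -17.87).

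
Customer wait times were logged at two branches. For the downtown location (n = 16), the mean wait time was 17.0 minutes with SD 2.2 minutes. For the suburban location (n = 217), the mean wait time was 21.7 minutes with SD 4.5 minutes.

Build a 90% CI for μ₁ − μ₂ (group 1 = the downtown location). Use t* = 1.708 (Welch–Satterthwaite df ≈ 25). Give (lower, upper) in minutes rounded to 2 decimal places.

(-5.77, -3.63)

Standard errors of each mean: 2.2/√16 = 0.5500 and 4.5/√217 = 0.3055.
SE(x̄₁ − x̄₂) = √(0.5500² + 0.3055²) = 0.6292 for independent samples with unequal variances.
With t* = 1.708, the margin is 1.708 × 0.6292 = 1.0747.
x̄₁ − x̄₂ = 17.0 − 21.7 = -4.7000; the interval is -4.7000 ± 1.0747 = (-5.77, -3.63).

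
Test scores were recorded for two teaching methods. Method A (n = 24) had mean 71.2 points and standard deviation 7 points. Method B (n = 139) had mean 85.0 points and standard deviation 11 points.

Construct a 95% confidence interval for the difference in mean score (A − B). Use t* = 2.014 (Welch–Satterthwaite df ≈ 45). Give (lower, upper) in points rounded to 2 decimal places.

(-17.24, -10.36)

SE₁ = s₁/√n₁ = 7/√24 = 1.4289; SE₂ = 11/√139 = 0.9330.
Independent samples, unequal variances: SE_diff = √(SE₁² + SE₂²) = √(2.04175521 + 0.870489) = 1.7065.
t* = 2.014, so margin of error = 2.014 × 1.7065 = 3.4369.
Difference in means = 71.2 − 85.0 = -13.8000.
-13.8000 ± 3.4369 → (-17.24, -10.36).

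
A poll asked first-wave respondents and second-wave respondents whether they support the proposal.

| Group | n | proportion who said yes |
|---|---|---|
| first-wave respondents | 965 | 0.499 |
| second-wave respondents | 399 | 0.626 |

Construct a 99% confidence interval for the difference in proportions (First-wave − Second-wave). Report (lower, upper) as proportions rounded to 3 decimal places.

SE₁ = √(p̂₁(1−p̂₁)/n₁) = √(0.4990·0.5010/965) = 0.01610; SE₂ = √(0.6260·0.3740/399) = 0.02422.
Independent samples: SE of the difference = √(SE₁² + SE₂²) = √(0.00025921 + 0.0005866084) = 0.02908.
z* for 99% confidence is 2.576, so the margin of error is 2.576 × 0.02908 = 0.07491.
Point estimate p̂₁ − p̂₂ = 0.4990 − 0.6260 = -0.1270.
-0.1270 ± 0.07491 → (-0.202, -0.052).

(-0.202, -0.052)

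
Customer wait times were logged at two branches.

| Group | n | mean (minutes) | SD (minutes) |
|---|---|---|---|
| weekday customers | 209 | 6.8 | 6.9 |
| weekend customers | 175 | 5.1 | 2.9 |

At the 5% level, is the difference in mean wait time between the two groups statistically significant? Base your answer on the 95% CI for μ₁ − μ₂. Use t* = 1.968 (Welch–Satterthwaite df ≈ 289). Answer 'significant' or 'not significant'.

Per-group SEs: s₁/√n₁ = 6.9/√209 = 0.4773, s₂/√n₂ = 2.9/√175 = 0.2192.
Unpooled SE of the difference: √(0.22781529 + 0.04804864) = 0.5252.
Margin of error = t* · SE = 1.968 × 0.5252 = 1.0336.
x̄₁ − x̄₂ = 6.8 − 5.1 = 1.7000.
CI: 1.7000 ± 1.0336 = (0.6664, 2.7336).
The interval (0.6664, 2.7336) does not contain 0, so the difference is significant.

significant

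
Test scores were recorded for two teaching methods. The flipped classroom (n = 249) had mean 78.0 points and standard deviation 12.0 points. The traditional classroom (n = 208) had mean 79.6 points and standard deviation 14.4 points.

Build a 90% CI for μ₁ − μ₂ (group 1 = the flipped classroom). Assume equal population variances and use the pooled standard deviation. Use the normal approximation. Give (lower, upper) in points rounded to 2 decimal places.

(-3.63, 0.43)

s_p = √[((n₁−1)s₁² + (n₂−1)s₂²)/(n₁+n₂−2)] = √[(248·12.0² + 207·14.4²)/455] = 13.1463.
SE = 13.1463·√(1/249 + 1/208) = 1.2349.
With z* = 1.645, margin = 1.645 × 1.2349 = 2.0314.
x̄₁ − x̄₂ = 78.0 − 79.6 = -1.6000; interval -1.6000 ± 2.0314 = (-3.63, 0.43).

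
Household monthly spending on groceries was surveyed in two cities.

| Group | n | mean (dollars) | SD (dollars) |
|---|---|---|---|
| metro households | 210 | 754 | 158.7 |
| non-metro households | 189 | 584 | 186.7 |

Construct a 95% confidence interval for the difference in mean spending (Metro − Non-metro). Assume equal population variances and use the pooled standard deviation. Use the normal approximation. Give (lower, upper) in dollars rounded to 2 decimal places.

(136.10, 203.90)

s_p = √[((n₁−1)s₁² + (n₂−1)s₂²)/(n₁+n₂−2)] = √[(209·158.7² + 188·186.7²)/397] = 172.5268.
SE = 172.5268·√(1/210 + 1/189) = 17.2983.
With z* = 1.960, margin = 1.960 × 17.2983 = 33.9047.
x̄₁ − x̄₂ = 754 − 584 = 170.0000; interval 170.0000 ± 33.9047 = (136.10, 203.90).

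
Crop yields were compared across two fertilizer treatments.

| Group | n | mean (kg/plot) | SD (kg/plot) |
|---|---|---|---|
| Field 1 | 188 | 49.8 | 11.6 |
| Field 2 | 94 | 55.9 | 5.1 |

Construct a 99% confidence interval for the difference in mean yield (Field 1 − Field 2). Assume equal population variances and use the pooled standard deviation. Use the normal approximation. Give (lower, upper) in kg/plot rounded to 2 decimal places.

(-9.33, -2.87)

s_p = √[((n₁−1)s₁² + (n₂−1)s₂²)/(n₁+n₂−2)] = √[(187·11.6² + 93·5.1²)/280] = 9.9250.
SE = 9.9250·√(1/188 + 1/94) = 1.2538.
With z* = 2.576, margin = 2.576 × 1.2538 = 3.2298.
x̄₁ − x̄₂ = 49.8 − 55.9 = -6.1000; interval -6.1000 ± 3.2298 = (-9.33, -2.87).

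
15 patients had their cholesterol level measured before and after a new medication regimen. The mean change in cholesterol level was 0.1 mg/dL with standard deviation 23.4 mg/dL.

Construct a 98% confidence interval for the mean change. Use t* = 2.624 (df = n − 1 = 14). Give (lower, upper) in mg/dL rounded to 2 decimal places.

This is a matched-pairs design, so SE = s_d/√n = 23.4/√15 = 6.0419.
Margin = 2.624 × 6.0419 = 15.8539; the interval is 0.1 ± 15.8539 = (-15.75, 15.95).

(-15.75, 15.95)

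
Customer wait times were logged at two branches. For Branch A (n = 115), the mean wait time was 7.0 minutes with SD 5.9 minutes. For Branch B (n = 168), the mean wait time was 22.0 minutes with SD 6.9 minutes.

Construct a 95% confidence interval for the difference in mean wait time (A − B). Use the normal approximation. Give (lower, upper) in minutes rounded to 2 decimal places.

SE₁ = s₁/√n₁ = 5.9/√115 = 0.5502; SE₂ = 6.9/√168 = 0.5323.
Independent samples, unequal variances: SE_diff = √(SE₁² + SE₂²) = √(0.30272004 + 0.28334329) = 0.7655.
z* = 1.960, so margin of error = 1.960 × 0.7655 = 1.5004.
Difference in means = 7.0 − 22.0 = -15.0000.
-15.0000 ± 1.5004 → (-16.50, -13.50).

(-16.50, -13.50)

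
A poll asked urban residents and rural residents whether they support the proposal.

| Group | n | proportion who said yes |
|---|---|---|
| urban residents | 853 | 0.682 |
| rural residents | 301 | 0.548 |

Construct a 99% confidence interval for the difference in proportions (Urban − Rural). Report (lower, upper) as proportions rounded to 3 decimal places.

(0.049, 0.219)

The two standard errors are √(0.6820×0.3180/853) = 0.01595 and √(0.5480×0.4520/301) = 0.02869.
Because the samples are independent, SE_diff = √(0.01595² + 0.02869²) = 0.03283.
Using z* = 2.576 for 99%, ME = 2.576 × 0.03283 = 0.08457.
p̂₁ − p̂₂ = 0.1340; interval 0.1340 ± 0.08457 gives (0.049, 0.219).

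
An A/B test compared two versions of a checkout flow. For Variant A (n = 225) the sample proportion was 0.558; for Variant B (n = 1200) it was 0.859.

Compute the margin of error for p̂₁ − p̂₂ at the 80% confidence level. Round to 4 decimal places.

SE₁ = √(p̂₁(1−p̂₁)/n₁) = √(0.5580·0.4420/225) = 0.03311; SE₂ = √(0.8590·0.1410/1200) = 0.01005.
Independent samples: SE of the difference = √(SE₁² + SE₂²) = √(0.0010962721 + 0.0001010025) = 0.03460.
z* for 80% confidence is 1.282, so the margin of error is 1.282 × 0.03460 = 0.04436.

0.0444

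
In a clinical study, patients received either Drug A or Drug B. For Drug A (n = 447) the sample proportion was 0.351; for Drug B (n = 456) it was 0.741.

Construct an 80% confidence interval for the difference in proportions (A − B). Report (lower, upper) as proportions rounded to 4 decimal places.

(-0.4291, -0.3509)

SE₁ = √(p̂₁(1−p̂₁)/n₁) = √(0.3510·0.6490/447) = 0.02257; SE₂ = √(0.7410·0.2590/456) = 0.02052.
Independent samples: SE of the difference = √(SE₁² + SE₂²) = √(0.0005094049 + 0.0004210704) = 0.03050.
z* for 80% confidence is 1.282, so the margin of error is 1.282 × 0.03050 = 0.03910.
Point estimate p̂₁ − p̂₂ = 0.3510 − 0.7410 = -0.3900.
-0.3900 ± 0.03910 → (-0.4291, -0.3509).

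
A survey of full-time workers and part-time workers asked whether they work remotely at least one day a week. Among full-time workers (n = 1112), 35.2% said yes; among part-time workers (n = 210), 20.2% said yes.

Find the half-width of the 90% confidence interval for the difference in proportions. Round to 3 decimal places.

0.051

The two standard errors are √(0.3520×0.6480/1112) = 0.01432 and √(0.2020×0.7980/210) = 0.02771.
Because the samples are independent, SE_diff = √(0.01432² + 0.02771²) = 0.03119.
Using z* = 1.645 for 90%, ME = 1.645 × 0.03119 = 0.05131.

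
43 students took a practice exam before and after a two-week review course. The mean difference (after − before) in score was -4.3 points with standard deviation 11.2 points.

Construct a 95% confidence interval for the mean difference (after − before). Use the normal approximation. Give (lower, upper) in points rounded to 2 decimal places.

Paired design: SE = s_d/√n = 11.2/√43 = 1.7080.
z* = 1.960; margin of error = 1.960 × 1.7080 = 3.3477.
-4.3 ± 3.3477 → (-7.65, -0.95).

(-7.65, -0.95)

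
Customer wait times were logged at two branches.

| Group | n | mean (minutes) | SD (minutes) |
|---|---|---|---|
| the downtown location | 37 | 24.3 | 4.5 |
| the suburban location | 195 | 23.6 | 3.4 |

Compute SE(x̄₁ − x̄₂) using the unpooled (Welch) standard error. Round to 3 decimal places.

Standard errors of each mean: 4.5/√37 = 0.7398 and 3.4/√195 = 0.2435.
SE(x̄₁ − x̄₂) = √(0.7398² + 0.2435²) = 0.7788 for independent samples with unequal variances.

0.779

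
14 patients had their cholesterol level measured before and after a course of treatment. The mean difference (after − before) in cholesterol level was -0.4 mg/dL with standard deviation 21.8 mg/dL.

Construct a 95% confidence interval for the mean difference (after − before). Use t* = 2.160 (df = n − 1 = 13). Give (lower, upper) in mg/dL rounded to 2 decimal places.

This is a matched-pairs design, so SE = s_d/√n = 21.8/√14 = 5.8263.
Margin = 2.160 × 5.8263 = 12.5848; the interval is -0.4 ± 12.5848 = (-12.98, 12.18).

(-12.98, 12.18)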